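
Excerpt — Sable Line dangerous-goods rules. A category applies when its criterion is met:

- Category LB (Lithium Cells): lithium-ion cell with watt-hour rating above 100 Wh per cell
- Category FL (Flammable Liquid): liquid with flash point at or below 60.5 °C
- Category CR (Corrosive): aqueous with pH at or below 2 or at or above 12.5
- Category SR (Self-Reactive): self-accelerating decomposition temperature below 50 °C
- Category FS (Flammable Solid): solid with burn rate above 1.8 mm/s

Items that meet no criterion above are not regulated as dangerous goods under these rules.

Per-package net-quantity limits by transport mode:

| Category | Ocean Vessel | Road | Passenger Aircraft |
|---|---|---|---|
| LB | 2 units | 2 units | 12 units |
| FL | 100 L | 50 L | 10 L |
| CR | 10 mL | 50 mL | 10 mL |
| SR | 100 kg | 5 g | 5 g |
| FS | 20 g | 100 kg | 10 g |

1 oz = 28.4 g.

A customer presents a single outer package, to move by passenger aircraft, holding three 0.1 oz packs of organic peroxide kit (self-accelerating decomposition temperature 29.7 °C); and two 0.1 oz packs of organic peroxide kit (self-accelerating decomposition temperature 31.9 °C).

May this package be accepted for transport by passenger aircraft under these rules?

Self-accelerating decomposition temperature 29.7 °C meets the Category SR criterion (Self-Reactive), so the organic peroxide kit is Category SR.
The organic peroxide kit has self-accelerating decomposition temperature 31.9 °C, which is < 50 °C, so it is Category SR (Self-Reactive).
Category SR net quantity: (three 0.1 oz packs = 8.52 g) + (two 0.1 oz packs = 5.68 g) = 14.2 g.
14.2 g > 5 g (passenger aircraft limit, Category SR) — over the limit.

No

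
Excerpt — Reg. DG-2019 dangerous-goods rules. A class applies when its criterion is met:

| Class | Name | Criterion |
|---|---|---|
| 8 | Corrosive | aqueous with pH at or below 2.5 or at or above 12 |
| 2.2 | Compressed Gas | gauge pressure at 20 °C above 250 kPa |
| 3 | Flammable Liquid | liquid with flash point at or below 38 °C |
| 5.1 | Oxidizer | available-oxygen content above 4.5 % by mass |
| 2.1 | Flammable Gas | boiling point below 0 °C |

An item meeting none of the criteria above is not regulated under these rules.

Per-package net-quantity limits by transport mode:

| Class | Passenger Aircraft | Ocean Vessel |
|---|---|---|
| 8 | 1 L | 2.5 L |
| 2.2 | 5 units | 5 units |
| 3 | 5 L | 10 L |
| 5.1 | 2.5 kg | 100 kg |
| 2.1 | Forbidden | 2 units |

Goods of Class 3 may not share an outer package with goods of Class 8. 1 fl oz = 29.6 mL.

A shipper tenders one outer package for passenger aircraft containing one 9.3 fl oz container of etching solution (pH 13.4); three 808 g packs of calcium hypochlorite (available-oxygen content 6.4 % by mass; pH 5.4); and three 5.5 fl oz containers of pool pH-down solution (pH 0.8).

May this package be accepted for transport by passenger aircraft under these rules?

Yes

pH 13.4 meets the Class 8 criterion (Corrosive), so the etching solution is Class 8.
With available-oxygen content 6.4 % by mass (> 4.5 % by mass), the calcium hypochlorite falls in Class 5.1.
With pH 0.8 (≤ 2.5), the pool pH-down solution falls in Class 8.
Class 8 net quantity: (one 9.3 fl oz container = 275.28 mL) + (three 5.5 fl oz containers = 488.4 mL) = 763.68 mL.
763.68 mL ≤ 1 L (passenger aircraft limit, Class 8) — within limit.
Class 5.1 quantity: three 808 g packs = 2.424 kg.
That is within the Class 5.1 passenger aircraft limit of 2.5 kg.
The segregation rule (Class 3 with Class 8) does not apply to Class 8 with Class 5.1.
Every hazard class is within its passenger aircraft limit and no segregation rule is violated.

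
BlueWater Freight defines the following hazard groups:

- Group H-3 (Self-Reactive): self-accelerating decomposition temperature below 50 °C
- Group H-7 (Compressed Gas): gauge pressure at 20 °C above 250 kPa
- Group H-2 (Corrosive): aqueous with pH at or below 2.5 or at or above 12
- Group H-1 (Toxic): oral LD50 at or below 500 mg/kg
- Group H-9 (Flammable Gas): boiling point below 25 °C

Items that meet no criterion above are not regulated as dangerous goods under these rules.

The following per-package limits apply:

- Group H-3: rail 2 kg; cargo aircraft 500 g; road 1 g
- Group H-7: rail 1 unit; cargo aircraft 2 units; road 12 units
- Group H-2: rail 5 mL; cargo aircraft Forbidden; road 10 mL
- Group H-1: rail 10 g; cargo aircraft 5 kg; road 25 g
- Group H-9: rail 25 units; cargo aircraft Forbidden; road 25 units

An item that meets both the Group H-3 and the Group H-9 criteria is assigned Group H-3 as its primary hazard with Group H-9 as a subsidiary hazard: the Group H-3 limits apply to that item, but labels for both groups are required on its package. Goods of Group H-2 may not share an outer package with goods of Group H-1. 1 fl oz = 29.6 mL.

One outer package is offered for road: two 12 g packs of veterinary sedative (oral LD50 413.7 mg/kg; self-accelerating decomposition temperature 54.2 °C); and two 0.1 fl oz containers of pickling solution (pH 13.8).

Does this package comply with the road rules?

No

The veterinary sedative has oral LD50 413.7 mg/kg, which is ≤ 500 mg/kg, so it is Group H-1 (Toxic).
pH 13.8 meets the Group H-2 criterion (Corrosive), so the pickling solution is Group H-2.
Group H-2 quantity: two 0.1 fl oz containers = 5.92 mL.
5.92 mL ≤ 10 mL (road limit, Group H-2) — within limit.
Group H-1 quantity: two 12 g packs = 24 g.
24 g is within the road limit of 25 g for Group H-1.
Group H-2 and Group H-1 may not share an outer package.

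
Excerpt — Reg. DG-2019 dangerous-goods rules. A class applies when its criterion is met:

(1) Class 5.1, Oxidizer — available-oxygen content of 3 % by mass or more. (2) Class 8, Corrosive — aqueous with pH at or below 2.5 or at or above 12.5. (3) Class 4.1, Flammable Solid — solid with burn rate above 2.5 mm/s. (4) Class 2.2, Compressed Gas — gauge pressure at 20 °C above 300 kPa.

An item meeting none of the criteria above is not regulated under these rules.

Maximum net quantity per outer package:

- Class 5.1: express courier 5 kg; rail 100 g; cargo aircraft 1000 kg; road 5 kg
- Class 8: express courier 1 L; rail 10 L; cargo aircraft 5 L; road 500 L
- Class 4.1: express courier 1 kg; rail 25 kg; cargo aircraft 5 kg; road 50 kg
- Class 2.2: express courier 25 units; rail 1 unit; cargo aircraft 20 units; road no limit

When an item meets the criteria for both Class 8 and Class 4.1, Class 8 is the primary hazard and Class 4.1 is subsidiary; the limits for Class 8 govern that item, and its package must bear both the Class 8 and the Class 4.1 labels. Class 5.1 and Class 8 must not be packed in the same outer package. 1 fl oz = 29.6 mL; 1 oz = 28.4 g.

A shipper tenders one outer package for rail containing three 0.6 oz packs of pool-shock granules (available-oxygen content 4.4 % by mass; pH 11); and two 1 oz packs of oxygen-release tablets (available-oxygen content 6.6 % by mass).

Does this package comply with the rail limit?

Available-oxygen content 4.4 % by mass meets the Class 5.1 criterion (Oxidizer), so the pool-shock granules are Class 5.1.
Oxygen-release tablets: available-oxygen content 6.6 % by mass ≥ 3 % by mass → Class 5.1 (Oxidizer).
Class 5.1 net quantity: (three 0.6 oz packs = 51.12 g) + (two 1 oz packs = 56.8 g) = 107.92 g.
That exceeds the Class 5.1 rail limit of 100 g.

No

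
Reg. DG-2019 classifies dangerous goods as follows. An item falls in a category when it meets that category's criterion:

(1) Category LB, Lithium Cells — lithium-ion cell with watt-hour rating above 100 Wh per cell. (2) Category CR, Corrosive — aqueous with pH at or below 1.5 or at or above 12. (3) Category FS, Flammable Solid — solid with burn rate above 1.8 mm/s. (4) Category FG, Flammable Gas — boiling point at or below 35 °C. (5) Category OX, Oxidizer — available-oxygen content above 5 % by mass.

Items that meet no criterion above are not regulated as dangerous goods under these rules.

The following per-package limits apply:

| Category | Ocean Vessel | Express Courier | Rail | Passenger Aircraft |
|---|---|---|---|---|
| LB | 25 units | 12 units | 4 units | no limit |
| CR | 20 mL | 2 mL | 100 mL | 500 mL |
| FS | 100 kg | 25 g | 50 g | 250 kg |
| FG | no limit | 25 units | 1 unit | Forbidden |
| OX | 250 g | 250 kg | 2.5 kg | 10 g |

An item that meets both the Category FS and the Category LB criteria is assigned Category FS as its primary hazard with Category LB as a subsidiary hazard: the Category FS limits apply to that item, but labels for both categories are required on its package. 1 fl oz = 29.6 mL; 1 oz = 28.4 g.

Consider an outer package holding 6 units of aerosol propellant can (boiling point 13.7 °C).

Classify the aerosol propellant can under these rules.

With boiling point 13.7 °C (≤ 35 °C), the aerosol propellant can falls in Category FG.

Category FG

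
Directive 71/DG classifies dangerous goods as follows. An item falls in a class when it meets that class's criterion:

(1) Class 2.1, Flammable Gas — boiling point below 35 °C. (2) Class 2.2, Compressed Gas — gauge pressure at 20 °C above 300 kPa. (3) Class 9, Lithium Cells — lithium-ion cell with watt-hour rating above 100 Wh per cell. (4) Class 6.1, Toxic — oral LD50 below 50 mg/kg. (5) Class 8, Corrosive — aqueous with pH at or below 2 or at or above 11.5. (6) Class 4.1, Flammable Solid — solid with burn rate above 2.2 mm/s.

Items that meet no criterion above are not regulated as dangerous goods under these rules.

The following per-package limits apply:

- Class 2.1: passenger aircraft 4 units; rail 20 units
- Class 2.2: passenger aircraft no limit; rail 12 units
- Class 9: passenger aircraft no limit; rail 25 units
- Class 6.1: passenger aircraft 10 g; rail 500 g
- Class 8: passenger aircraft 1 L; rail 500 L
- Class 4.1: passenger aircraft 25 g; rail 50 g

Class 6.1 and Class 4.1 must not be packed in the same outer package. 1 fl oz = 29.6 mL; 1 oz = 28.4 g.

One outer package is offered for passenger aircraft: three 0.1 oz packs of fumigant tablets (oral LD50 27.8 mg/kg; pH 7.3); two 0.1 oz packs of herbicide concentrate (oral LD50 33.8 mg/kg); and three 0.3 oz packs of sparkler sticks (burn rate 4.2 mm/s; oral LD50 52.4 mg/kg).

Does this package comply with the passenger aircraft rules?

With oral LD50 27.8 mg/kg (< 50 mg/kg), the fumigant tablets fall in Class 6.1.
Herbicide concentrate: oral LD50 33.8 mg/kg < 50 mg/kg → Class 6.1 (Toxic).
With burn rate 4.2 mm/s (> 2.2 mm/s), the sparkler sticks fall in Class 4.1.
Total Class 6.1: (three 0.1 oz packs = 8.52 g) + (two 0.1 oz packs = 5.68 g) = 14.2 g.
14.2 g exceeds the passenger aircraft limit of 10 g for Class 6.1.
Class 4.1 quantity: three 0.3 oz packs = 25.56 g.
25.56 g exceeds the passenger aircraft limit of 25 g for Class 4.1.
Class 6.1 and Class 4.1 may not share an outer package.

No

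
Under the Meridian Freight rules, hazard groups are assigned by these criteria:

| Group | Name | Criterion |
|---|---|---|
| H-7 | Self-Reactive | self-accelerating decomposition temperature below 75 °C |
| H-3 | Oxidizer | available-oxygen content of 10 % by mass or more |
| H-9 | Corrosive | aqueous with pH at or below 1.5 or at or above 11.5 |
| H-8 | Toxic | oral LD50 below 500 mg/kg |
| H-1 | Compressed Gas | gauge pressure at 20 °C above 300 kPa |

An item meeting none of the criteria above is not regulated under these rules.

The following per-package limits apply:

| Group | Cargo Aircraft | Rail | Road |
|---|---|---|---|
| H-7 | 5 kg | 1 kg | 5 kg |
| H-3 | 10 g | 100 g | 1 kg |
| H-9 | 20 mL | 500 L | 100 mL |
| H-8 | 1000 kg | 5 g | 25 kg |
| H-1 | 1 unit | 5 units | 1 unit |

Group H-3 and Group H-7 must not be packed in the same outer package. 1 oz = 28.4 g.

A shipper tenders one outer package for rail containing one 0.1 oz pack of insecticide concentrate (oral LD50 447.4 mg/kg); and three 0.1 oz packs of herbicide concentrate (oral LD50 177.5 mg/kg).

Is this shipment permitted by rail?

No

With oral LD50 447.4 mg/kg (< 500 mg/kg), the insecticide concentrate falls in Group H-8.
Oral LD50 177.5 mg/kg meets the Group H-8 criterion (Toxic), so the herbicide concentrate is Group H-8.
Total Group H-8: (one 0.1 oz pack = 2.84 g) + (three 0.1 oz packs = 8.52 g) = 11.36 g.
11.36 g exceeds the rail limit of 5 g for Group H-8.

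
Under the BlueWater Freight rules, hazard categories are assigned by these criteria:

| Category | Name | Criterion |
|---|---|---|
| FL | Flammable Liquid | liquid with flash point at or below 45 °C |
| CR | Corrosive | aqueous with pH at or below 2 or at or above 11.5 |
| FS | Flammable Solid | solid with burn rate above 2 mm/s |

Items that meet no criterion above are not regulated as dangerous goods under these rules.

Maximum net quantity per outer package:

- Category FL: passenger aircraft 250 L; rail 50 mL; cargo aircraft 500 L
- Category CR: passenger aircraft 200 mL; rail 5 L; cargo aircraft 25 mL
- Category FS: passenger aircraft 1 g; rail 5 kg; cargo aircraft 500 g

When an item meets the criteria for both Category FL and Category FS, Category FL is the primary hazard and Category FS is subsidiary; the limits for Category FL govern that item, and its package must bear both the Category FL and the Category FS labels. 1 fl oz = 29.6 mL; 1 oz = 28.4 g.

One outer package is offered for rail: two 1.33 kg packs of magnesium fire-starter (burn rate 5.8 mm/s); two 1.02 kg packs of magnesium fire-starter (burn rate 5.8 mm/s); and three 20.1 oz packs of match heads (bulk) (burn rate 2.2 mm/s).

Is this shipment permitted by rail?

No

Burn rate 5.8 mm/s meets the Category FS criterion (Flammable Solid), so the magnesium fire-starter is Category FS.
With burn rate 5.8 mm/s (> 2 mm/s), the magnesium fire-starter falls in Category FS.
Burn rate 2.2 mm/s meets the Category FS criterion (Flammable Solid), so the match heads (bulk) are Category FS.
Total Category FS: (two 1.33 kg packs = 2.66 kg) + (two 1.02 kg packs = 2.04 kg) + (three 20.1 oz packs = 1712.52 g) = 6412.52 g.
6412.52 g exceeds the rail limit of 5 kg for Category FS.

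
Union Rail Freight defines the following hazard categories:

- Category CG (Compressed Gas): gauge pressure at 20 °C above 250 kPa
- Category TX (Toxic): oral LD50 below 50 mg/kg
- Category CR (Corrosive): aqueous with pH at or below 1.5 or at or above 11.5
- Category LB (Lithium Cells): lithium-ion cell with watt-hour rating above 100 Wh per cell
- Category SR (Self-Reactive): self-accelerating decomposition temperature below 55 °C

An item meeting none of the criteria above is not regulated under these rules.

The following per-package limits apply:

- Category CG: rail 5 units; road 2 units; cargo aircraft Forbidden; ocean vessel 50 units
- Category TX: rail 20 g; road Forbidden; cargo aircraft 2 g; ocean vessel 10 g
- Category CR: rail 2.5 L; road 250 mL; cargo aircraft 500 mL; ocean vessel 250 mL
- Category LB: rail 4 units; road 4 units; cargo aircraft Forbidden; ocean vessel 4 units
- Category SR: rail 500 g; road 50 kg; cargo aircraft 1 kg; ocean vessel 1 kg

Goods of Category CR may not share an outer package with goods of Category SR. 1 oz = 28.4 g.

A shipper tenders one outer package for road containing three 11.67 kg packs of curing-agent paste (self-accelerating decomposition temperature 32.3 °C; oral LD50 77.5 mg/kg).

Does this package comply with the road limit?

With self-accelerating decomposition temperature 32.3 °C (< 55 °C), the curing-agent paste falls in Category SR.
Category SR quantity: three 11.67 kg packs = 35.01 kg.
That is within the Category SR road limit of 50 kg.

Yes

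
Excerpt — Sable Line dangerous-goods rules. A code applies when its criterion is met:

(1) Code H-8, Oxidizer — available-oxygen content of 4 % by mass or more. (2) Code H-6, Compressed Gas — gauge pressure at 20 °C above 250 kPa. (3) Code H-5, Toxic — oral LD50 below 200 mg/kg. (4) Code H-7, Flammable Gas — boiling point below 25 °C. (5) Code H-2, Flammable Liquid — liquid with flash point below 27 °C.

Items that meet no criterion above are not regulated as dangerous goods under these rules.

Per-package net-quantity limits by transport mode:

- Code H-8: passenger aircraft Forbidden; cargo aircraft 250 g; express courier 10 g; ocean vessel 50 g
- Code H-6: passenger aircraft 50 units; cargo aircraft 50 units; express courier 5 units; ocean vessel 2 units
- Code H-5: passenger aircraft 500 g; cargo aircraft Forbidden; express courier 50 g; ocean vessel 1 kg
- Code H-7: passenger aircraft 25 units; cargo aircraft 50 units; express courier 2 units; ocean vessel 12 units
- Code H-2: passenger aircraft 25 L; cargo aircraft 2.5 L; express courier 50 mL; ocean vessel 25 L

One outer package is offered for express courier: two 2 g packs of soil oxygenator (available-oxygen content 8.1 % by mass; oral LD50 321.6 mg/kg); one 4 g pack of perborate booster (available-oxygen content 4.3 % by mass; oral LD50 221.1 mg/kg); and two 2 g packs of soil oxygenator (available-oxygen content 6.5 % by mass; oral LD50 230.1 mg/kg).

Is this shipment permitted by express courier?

With available-oxygen content 8.1 % by mass (≥ 4 % by mass), the soil oxygenator falls in Code H-8.
With available-oxygen content 4.3 % by mass (≥ 4 % by mass), the perborate booster falls in Code H-8.
Available-oxygen content 6.5 % by mass meets the Code H-8 criterion (Oxidizer), so the soil oxygenator is Code H-8.
Code H-8 net quantity: (two 2 g packs = 4 g) + 4 g + (two 2 g packs = 4 g) = 12 g.
That exceeds the Code H-8 express courier limit of 10 g.

No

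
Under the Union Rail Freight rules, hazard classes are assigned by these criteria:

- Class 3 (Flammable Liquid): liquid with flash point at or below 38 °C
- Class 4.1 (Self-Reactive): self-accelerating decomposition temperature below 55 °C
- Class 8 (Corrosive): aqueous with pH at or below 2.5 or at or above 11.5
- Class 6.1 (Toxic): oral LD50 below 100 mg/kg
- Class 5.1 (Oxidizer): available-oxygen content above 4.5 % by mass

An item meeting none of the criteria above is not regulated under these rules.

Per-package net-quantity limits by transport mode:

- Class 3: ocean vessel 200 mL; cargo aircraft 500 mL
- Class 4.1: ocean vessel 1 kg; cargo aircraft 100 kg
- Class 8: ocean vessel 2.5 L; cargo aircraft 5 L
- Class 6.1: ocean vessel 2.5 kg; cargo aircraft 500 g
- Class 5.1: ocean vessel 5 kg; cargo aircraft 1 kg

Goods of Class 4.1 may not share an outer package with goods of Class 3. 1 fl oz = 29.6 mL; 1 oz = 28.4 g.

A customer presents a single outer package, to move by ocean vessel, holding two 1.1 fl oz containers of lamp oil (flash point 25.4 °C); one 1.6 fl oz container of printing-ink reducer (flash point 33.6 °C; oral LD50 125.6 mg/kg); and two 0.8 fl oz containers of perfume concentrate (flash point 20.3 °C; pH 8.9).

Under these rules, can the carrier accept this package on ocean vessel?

Yes

The lamp oil has flash point 25.4 °C, which is ≤ 38 °C, so it is Class 3 (Flammable Liquid).
Printing-ink reducer: flash point 33.6 °C ≤ 38 °C → Class 3 (Flammable Liquid).
With flash point 20.3 °C (≤ 38 °C), the perfume concentrate falls in Class 3.
Class 3 net quantity: (two 1.1 fl oz containers = 65.12 mL) + (one 1.6 fl oz container = 47.36 mL) + (two 0.8 fl oz containers = 47.36 mL) = 159.84 mL.
That is within the Class 3 ocean vessel limit of 200 mL.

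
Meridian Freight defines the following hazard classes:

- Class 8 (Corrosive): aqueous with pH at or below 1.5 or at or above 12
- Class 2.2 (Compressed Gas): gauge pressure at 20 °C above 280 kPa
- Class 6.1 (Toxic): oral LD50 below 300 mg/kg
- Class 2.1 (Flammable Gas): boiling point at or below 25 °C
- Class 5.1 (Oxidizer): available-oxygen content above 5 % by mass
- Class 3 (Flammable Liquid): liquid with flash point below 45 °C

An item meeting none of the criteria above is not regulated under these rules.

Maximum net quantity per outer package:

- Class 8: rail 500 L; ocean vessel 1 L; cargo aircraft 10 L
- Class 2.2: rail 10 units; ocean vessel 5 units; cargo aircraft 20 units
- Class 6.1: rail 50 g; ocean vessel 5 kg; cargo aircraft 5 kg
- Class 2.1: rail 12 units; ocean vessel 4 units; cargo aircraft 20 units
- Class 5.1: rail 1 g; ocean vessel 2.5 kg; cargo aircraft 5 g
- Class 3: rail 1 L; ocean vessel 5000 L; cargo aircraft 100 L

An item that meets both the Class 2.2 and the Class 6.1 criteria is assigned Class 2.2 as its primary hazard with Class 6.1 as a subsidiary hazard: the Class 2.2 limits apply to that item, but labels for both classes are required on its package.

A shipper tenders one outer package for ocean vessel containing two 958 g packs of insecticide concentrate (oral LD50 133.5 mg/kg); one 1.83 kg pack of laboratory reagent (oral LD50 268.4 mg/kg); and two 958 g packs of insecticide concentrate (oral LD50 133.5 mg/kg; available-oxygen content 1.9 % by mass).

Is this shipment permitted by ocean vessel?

No

The insecticide concentrate has oral LD50 133.5 mg/kg, which is < 300 mg/kg, so it is Class 6.1 (Toxic).
The laboratory reagent has oral LD50 268.4 mg/kg, which is < 300 mg/kg, so it is Class 6.1 (Toxic).
Insecticide concentrate: oral LD50 133.5 mg/kg < 300 mg/kg → Class 6.1 (Toxic).
Class 6.1 net quantity: (two 958 g packs = 1.916 kg) + 1.83 kg + (two 958 g packs = 1.916 kg) = 5.662 kg.
That exceeds the Class 6.1 ocean vessel limit of 5 kg.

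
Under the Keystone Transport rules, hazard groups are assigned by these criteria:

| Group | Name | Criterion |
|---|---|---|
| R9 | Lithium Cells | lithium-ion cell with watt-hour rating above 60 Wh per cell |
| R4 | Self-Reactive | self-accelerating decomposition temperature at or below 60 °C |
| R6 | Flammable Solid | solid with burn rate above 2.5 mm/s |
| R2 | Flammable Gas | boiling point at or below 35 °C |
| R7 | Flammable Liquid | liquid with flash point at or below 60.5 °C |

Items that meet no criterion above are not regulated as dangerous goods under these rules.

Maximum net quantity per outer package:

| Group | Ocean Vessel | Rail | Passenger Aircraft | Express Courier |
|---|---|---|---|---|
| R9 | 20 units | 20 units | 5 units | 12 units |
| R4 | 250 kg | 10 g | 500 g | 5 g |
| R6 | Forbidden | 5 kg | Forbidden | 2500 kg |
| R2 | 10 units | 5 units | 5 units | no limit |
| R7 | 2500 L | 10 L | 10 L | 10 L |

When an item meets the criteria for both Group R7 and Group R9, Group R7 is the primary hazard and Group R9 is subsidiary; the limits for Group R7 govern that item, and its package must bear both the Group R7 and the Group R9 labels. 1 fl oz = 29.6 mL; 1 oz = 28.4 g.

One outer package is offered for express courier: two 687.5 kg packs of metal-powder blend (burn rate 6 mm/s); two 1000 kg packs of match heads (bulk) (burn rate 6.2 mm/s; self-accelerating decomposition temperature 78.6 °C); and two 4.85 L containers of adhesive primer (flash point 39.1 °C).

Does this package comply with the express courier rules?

With burn rate 6 mm/s (> 2.5 mm/s), the metal-powder blend falls in Group R6.
Match heads (bulk): burn rate 6.2 mm/s > 2.5 mm/s → Group R6 (Flammable Solid).
Flash point 39.1 °C meets the Group R7 criterion (Flammable Liquid), so the adhesive primer is Group R7.
Group R6 net quantity: (two 687.5 kg packs = 1375 kg) + (two 1000 kg packs = 2000 kg) = 3375 kg.
3375 kg > 2500 kg (express courier limit, Group R6) — over the limit.
Group R7 quantity: two 4.85 L containers = 9.7 L.
9.7 L ≤ 10 L (express courier limit, Group R7) — within limit.

No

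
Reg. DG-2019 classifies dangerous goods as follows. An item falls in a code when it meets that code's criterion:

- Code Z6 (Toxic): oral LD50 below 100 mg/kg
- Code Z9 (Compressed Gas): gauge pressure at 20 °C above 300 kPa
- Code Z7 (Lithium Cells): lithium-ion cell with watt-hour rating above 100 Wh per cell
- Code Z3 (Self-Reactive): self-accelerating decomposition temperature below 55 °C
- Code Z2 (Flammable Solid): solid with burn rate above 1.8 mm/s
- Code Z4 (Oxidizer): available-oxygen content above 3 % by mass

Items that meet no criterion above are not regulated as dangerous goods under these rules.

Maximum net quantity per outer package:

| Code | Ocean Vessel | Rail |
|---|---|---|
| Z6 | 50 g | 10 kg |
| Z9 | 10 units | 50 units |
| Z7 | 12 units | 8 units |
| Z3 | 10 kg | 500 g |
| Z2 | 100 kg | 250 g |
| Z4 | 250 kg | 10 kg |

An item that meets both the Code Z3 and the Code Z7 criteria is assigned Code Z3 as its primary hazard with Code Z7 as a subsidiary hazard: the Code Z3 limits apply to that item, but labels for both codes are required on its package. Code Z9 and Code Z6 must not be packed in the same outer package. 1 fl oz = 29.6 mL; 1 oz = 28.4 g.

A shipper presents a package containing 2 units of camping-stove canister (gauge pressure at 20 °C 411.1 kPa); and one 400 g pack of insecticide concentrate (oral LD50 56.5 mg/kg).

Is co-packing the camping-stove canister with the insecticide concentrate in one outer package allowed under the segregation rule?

No

Gauge pressure at 20 °C 411.1 kPa meets the Code Z9 criterion (Compressed Gas), so the camping-stove canister is Code Z9.
Oral LD50 56.5 mg/kg meets the Code Z6 criterion (Toxic), so the insecticide concentrate is Code Z6.
Code Z9 and Code Z6 may not share an outer package.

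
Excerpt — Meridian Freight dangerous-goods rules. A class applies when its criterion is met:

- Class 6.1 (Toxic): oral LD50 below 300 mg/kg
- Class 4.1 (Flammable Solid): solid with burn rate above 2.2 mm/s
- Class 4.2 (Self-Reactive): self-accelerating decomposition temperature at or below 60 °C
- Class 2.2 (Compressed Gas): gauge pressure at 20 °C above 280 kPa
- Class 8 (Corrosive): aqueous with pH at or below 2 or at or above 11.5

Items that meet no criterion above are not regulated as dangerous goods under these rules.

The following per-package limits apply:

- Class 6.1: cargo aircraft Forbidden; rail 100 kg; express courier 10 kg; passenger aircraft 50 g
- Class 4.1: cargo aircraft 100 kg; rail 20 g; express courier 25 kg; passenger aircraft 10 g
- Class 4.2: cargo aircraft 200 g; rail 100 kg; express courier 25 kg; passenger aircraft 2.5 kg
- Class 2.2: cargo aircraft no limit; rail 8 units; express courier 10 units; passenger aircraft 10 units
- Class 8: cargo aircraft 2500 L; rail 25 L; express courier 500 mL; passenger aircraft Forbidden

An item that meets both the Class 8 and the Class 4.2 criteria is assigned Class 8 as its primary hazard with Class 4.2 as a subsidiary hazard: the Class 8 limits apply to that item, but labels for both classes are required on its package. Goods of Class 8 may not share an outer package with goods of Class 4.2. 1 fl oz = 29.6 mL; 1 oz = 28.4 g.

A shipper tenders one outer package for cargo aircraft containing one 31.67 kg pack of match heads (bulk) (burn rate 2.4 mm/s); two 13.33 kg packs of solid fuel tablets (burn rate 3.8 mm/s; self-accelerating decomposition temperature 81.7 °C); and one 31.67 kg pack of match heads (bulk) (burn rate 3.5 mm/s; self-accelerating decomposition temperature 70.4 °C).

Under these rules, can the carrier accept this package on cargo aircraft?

Yes

Match heads (bulk): burn rate 2.4 mm/s > 2.2 mm/s → Class 4.1 (Flammable Solid).
With burn rate 3.8 mm/s (> 2.2 mm/s), the solid fuel tablets fall in Class 4.1.
With burn rate 3.5 mm/s (> 2.2 mm/s), the match heads (bulk) fall in Class 4.1.
Class 4.1 net quantity: 31.67 kg + (two 13.33 kg packs = 26.66 kg) + 31.67 kg = 90 kg.
90 kg is within the cargo aircraft limit of 100 kg for Class 4.1.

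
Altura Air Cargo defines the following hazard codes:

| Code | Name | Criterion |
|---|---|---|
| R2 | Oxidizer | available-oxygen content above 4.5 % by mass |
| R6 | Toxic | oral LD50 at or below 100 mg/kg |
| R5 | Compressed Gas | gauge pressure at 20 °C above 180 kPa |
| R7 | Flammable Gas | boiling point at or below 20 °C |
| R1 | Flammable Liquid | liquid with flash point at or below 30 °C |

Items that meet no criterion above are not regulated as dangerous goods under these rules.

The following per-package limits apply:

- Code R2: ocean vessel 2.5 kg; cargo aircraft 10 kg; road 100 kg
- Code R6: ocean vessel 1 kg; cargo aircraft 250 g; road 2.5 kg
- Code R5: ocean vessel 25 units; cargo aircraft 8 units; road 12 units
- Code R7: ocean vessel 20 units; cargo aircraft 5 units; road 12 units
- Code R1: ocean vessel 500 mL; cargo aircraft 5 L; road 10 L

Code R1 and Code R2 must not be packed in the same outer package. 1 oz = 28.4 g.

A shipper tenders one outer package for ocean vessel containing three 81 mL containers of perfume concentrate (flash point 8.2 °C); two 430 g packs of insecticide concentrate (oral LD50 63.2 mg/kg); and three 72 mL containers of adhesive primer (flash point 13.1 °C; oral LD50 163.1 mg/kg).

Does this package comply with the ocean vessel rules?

Yes

With flash point 8.2 °C (≤ 30 °C), the perfume concentrate falls in Code R1.
Oral LD50 63.2 mg/kg meets the Code R6 criterion (Toxic), so the insecticide concentrate is Code R6.
Flash point 13.1 °C meets the Code R1 criterion (Flammable Liquid), so the adhesive primer is Code R1.
Code R1 net quantity: (three 81 mL containers = 243 mL) + (three 72 mL containers = 216 mL) = 459 mL.
459 mL ≤ 500 mL (ocean vessel limit, Code R1) — within limit.
Code R6 quantity: two 430 g packs = 860 g.
860 g is within the ocean vessel limit of 1 kg for Code R6.
The segregation rule (Code R1 with Code R2) does not apply to Code R1 with Code R6.
Every hazard code is within its ocean vessel limit and no segregation rule is violated.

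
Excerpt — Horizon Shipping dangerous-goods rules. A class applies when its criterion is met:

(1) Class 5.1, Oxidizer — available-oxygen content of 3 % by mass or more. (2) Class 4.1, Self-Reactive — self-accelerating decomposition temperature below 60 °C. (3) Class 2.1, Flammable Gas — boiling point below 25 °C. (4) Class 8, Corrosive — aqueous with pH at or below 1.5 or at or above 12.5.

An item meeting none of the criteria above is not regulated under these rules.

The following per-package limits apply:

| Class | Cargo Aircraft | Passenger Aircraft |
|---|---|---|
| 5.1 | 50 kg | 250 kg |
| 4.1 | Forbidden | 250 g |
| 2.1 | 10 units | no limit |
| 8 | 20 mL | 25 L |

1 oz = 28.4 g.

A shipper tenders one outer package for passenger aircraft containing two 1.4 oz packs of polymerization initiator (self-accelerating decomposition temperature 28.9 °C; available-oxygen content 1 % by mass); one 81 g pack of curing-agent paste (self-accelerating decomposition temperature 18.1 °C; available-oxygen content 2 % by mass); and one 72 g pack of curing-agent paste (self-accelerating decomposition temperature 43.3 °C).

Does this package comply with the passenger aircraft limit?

With self-accelerating decomposition temperature 28.9 °C (< 60 °C), the polymerization initiator falls in Class 4.1.
Self-accelerating decomposition temperature 18.1 °C meets the Class 4.1 criterion (Self-Reactive), so the curing-agent paste is Class 4.1.
Curing-agent paste: self-accelerating decomposition temperature 43.3 °C < 60 °C → Class 4.1 (Self-Reactive).
Class 4.1 net quantity: (two 1.4 oz packs = 79.52 g) + 81 g + 72 g = 232.52 g.
That is within the Class 4.1 passenger aircraft limit of 250 g.

Yes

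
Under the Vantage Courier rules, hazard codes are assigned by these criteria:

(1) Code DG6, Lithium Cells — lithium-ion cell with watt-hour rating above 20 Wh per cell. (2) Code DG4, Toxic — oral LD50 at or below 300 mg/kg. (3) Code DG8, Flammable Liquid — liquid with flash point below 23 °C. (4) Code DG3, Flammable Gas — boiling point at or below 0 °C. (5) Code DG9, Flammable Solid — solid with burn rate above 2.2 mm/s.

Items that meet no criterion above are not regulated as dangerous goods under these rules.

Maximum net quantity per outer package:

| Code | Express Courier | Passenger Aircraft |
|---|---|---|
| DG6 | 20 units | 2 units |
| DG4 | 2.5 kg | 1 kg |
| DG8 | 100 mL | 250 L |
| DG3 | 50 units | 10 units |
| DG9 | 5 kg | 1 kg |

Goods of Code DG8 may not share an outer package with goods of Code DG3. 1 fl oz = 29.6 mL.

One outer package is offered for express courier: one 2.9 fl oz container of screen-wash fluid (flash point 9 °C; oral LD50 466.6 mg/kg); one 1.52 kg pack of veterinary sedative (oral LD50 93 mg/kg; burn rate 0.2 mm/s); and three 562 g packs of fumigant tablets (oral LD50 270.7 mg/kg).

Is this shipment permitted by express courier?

No

Screen-wash fluid: flash point 9 °C < 23 °C → Code DG8 (Flammable Liquid).
Veterinary sedative: oral LD50 93 mg/kg ≤ 300 mg/kg → Code DG4 (Toxic).
Oral LD50 270.7 mg/kg meets the Code DG4 criterion (Toxic), so the fumigant tablets are Code DG4.
Total Code DG4: 1.52 kg + (three 562 g packs = 1.686 kg) = 3.206 kg.
3.206 kg exceeds the express courier limit of 2.5 kg for Code DG4.
Code DG8 quantity: one 2.9 fl oz container = 85.84 mL.
85.84 mL ≤ 100 mL (express courier limit, Code DG8) — within limit.
The segregation rule (Code DG8 with Code DG3) does not apply to Code DG4 with Code DG8.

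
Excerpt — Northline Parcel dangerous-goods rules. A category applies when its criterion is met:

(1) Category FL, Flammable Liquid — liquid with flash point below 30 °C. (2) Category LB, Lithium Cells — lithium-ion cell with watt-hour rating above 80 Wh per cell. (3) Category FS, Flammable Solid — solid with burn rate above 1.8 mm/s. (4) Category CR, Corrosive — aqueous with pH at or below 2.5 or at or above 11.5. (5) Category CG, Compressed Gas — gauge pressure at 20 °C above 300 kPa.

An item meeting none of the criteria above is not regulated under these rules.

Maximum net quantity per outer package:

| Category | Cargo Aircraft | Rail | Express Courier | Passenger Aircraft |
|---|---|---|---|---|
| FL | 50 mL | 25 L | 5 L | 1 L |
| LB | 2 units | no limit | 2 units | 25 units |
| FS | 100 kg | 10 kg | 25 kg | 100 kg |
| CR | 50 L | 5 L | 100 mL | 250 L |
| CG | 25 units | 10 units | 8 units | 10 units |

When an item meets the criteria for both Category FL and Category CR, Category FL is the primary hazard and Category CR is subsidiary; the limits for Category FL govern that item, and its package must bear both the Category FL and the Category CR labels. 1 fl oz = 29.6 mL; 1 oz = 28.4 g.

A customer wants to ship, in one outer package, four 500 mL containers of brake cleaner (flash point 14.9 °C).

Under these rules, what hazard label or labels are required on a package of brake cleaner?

Flash point 14.9 °C meets the Category FL criterion (Flammable Liquid), so the brake cleaner is Category FL.
Only the Category FL label is required.

Category FL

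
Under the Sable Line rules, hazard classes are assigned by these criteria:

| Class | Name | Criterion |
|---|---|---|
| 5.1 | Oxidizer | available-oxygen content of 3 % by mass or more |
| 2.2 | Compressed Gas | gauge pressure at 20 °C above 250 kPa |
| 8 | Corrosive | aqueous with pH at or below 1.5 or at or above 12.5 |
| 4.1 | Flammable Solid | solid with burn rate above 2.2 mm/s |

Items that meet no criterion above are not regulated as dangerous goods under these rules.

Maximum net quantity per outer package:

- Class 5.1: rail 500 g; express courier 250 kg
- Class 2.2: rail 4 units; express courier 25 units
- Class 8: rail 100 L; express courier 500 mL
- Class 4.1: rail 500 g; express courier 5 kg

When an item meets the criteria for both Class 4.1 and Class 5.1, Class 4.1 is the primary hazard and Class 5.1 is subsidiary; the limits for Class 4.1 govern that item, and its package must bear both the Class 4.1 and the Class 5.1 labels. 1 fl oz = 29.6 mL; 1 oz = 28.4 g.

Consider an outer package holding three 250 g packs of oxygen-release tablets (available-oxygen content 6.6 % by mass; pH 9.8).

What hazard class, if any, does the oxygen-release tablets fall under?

The oxygen-release tablets have available-oxygen content 6.6 % by mass, which is ≥ 3 % by mass, so they are Class 5.1 (Oxidizer).

Class 5.1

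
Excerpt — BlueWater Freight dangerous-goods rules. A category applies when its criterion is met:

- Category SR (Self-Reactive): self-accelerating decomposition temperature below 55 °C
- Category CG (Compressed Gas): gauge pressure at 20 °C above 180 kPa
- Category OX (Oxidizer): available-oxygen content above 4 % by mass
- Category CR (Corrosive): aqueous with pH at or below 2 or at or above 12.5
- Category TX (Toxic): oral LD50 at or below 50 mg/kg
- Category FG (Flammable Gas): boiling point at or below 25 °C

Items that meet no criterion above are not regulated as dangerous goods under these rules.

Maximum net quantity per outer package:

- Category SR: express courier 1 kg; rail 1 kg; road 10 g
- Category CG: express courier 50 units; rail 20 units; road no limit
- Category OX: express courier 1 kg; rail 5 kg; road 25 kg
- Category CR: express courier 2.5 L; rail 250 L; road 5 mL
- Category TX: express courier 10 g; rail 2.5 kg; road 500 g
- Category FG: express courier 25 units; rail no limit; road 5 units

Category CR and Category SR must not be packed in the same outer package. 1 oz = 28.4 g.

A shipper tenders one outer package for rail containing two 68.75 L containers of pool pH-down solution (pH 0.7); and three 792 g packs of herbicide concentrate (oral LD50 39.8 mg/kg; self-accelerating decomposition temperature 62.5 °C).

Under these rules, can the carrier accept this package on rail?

Pool pH-down solution: pH 0.7 ≤ 2 → Category CR (Corrosive).
Herbicide concentrate: oral LD50 39.8 mg/kg ≤ 50 mg/kg → Category TX (Toxic).
Category CR quantity: two 68.75 L containers = 137.5 L.
That is within the Category CR rail limit of 250 L.
Category TX quantity: three 792 g packs = 2.376 kg.
2.376 kg ≤ 2.5 kg (rail limit, Category TX) — within limit.
The segregation rule (Category CR with Category SR) does not apply to Category CR with Category TX.
Every hazard category is within its rail limit and no segregation rule is violated.

Yes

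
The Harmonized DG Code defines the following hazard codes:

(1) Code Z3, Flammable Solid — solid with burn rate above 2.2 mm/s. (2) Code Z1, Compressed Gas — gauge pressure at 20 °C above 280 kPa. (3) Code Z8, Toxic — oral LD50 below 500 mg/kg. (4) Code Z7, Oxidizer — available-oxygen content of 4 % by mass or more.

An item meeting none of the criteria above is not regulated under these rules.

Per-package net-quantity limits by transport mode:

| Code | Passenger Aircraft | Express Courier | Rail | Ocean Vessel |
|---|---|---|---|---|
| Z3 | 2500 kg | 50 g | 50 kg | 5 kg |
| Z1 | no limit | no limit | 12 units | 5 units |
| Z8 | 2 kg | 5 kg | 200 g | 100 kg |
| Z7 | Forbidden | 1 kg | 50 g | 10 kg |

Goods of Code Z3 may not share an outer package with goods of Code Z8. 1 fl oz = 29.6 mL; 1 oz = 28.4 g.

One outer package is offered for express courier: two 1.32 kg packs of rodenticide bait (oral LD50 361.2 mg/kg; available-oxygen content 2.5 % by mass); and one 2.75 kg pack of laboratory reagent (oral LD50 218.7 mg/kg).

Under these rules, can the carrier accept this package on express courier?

Rodenticide bait: oral LD50 361.2 mg/kg < 500 mg/kg → Code Z8 (Toxic).
With oral LD50 218.7 mg/kg (< 500 mg/kg), the laboratory reagent falls in Code Z8.
Total Code Z8: (two 1.32 kg packs = 2.64 kg) + 2.75 kg = 5.39 kg.
That exceeds the Code Z8 express courier limit of 5 kg.

No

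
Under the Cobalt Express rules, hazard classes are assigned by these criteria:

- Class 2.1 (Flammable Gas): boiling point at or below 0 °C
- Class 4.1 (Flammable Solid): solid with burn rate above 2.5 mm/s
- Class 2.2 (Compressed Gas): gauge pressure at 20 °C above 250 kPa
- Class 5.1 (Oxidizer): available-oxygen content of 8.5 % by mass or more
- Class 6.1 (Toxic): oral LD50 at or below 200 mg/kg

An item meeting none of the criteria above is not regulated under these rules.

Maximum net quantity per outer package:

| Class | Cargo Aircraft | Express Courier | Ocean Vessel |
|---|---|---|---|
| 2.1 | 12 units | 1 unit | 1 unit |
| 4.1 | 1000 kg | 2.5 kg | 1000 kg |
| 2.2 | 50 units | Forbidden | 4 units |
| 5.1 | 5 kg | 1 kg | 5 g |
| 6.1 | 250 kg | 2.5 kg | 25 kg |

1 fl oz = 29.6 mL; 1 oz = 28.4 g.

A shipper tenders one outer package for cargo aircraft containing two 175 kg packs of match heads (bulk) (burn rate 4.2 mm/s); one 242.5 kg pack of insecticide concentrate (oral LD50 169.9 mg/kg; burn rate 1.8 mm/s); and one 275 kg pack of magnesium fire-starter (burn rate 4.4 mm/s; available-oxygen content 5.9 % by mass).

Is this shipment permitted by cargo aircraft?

The match heads (bulk) have burn rate 4.2 mm/s, which is > 2.5 mm/s, so they are Class 4.1 (Flammable Solid).
With oral LD50 169.9 mg/kg (≤ 200 mg/kg), the insecticide concentrate falls in Class 6.1.
Magnesium fire-starter: burn rate 4.4 mm/s > 2.5 mm/s → Class 4.1 (Flammable Solid).
Class 6.1 quantity: 242.5 kg.
That is within the Class 6.1 cargo aircraft limit of 250 kg.
Total Class 4.1: (two 175 kg packs = 350 kg) + 275 kg = 625 kg.
625 kg ≤ 1000 kg (cargo aircraft limit, Class 4.1) — within limit.
Every hazard class is within its cargo aircraft limit and no segregation rule is violated.

Yes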